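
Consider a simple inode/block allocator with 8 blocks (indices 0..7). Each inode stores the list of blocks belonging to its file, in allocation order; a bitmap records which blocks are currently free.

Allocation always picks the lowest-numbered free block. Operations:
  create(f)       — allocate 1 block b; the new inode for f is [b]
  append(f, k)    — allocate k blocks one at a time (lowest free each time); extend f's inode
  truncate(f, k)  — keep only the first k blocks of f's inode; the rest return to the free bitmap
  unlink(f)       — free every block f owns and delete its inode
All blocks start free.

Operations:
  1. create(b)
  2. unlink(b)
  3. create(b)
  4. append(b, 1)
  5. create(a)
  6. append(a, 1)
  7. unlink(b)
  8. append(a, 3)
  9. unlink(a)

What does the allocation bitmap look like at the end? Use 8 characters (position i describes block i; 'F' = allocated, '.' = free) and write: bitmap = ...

bitmap = ........

[1] create(b) — b=0 (map F.......)
[2] unlink(b) —  (map ........)
[3] create(b) — b=0 (map F.......)
[4] append(b, 1) — b=0,1 (map FF......)
[5] create(a) — a=2 b=0,1 (map FFF.....)
[6] append(a, 1) — a=2,3 b=0,1 (map FFFF....)
[7] unlink(b) — a=2,3 (map ..FF....)
[8] append(a, 3) — a=2,3,0,1,4 (map FFFFF...)
[9] unlink(a) —  (map ........)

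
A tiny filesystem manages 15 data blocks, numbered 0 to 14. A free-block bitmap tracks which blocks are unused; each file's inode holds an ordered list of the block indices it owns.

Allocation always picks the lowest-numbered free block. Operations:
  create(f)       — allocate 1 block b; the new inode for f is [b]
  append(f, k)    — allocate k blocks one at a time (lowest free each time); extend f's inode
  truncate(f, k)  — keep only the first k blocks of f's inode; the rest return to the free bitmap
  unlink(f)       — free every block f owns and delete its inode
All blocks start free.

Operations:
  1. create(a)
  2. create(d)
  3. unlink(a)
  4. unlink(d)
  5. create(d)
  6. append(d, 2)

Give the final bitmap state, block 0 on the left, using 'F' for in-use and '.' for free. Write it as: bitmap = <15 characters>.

create(a): bitmap=F.............. | a=[0]
create(d): bitmap=FF............. | a=[0] d=[1]
unlink(a): bitmap=.F............. | d=[1]
unlink(d): bitmap=............... | 
create(d): bitmap=F.............. | d=[0]
append(d, 2): bitmap=FFF............ | d=[0, 1, 2]

bitmap = FFF............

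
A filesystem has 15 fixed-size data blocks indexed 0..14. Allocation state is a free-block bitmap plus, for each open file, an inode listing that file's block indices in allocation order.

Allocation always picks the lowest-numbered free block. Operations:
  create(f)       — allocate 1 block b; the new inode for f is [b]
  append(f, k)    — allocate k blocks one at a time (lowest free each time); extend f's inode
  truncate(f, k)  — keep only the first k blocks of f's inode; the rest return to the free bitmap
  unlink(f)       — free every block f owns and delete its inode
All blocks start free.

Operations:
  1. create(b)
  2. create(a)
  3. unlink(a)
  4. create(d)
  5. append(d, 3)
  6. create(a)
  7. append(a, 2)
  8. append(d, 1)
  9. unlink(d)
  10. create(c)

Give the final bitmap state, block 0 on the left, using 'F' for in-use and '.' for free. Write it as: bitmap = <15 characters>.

create(b): bitmap=F.............. | b=[0]
create(a): bitmap=FF............. | a=[1] b=[0]
unlink(a): bitmap=F.............. | b=[0]
create(d): bitmap=FF............. | b=[0] d=[1]
append(d, 3): bitmap=FFFFF.......... | b=[0] d=[1, 2, 3, 4]
create(a): bitmap=FFFFFF......... | a=[5] b=[0] d=[1, 2, 3, 4]
append(a, 2): bitmap=FFFFFFFF....... | a=[5, 6, 7] b=[0] d=[1, 2, 3, 4]
append(d, 1): bitmap=FFFFFFFFF...... | a=[5, 6, 7] b=[0] d=[1, 2, 3, 4, 8]
unlink(d): bitmap=F....FFF....... | a=[5, 6, 7] b=[0]
create(c): bitmap=FF...FFF....... | a=[5, 6, 7] b=[0] c=[1]

bitmap = FF...FFF.......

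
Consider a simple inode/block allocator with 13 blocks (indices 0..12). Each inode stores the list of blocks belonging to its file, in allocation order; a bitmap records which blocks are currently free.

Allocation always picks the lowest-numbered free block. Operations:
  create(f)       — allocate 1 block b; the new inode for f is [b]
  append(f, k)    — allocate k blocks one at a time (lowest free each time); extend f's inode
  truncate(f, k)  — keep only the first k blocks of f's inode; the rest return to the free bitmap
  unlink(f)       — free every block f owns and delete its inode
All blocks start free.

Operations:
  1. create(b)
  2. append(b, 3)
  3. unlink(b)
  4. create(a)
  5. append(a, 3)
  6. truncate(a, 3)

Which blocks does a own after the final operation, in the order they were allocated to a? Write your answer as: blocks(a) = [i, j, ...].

create(b): bitmap=F............ | b=[0]
append(b, 3): bitmap=FFFF......... | b=[0, 1, 2, 3]
unlink(b): bitmap=............. | 
create(a): bitmap=F............ | a=[0]
append(a, 3): bitmap=FFFF......... | a=[0, 1, 2, 3]
truncate(a, 3): bitmap=FFF.......... | a=[0, 1, 2]

blocks(a) = [0, 1, 2]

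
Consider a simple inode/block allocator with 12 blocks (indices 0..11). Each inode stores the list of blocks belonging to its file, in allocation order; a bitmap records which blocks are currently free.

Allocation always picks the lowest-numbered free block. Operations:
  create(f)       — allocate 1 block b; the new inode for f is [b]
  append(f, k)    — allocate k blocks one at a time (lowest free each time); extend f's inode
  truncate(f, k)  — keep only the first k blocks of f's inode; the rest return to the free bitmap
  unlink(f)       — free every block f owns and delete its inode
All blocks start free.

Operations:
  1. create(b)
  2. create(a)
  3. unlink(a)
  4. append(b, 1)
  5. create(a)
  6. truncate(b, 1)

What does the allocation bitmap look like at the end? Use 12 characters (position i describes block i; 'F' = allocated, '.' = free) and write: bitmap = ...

[1] create(b) — b=0 (map F...........)
[2] create(a) — a=1 b=0 (map FF..........)
[3] unlink(a) — b=0 (map F...........)
[4] append(b, 1) — b=0,1 (map FF..........)
[5] create(a) — a=2 b=0,1 (map FFF.........)
[6] truncate(b, 1) — a=2 b=0 (map F.F.........)

bitmap = F.F.........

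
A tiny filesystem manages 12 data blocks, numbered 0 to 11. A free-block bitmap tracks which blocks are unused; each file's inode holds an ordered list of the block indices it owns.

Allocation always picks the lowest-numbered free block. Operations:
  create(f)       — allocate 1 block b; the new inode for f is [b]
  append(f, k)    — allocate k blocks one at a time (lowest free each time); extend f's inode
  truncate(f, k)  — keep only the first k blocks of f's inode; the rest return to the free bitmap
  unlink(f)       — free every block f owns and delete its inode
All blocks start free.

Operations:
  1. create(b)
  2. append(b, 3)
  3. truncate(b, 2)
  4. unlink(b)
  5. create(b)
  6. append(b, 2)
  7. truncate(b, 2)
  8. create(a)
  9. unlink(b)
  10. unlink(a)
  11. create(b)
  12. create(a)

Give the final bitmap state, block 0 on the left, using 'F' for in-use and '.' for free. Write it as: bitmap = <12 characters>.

after create(b) → b:[0]  free=[F...........]
after append(b, 3) → b:[0, 1, 2, 3]  free=[FFFF........]
after truncate(b, 2) → b:[0, 1]  free=[FF..........]
after unlink(b) →   free=[............]
after create(b) → b:[0]  free=[F...........]
after append(b, 2) → b:[0, 1, 2]  free=[FFF.........]
after truncate(b, 2) → b:[0, 1]  free=[FF..........]
after create(a) → a:[2], b:[0, 1]  free=[FFF.........]
after unlink(b) → a:[2]  free=[..F.........]
after unlink(a) →   free=[............]
after create(b) → b:[0]  free=[F...........]
after create(a) → a:[1], b:[0]  free=[FF..........]

bitmap = FF..........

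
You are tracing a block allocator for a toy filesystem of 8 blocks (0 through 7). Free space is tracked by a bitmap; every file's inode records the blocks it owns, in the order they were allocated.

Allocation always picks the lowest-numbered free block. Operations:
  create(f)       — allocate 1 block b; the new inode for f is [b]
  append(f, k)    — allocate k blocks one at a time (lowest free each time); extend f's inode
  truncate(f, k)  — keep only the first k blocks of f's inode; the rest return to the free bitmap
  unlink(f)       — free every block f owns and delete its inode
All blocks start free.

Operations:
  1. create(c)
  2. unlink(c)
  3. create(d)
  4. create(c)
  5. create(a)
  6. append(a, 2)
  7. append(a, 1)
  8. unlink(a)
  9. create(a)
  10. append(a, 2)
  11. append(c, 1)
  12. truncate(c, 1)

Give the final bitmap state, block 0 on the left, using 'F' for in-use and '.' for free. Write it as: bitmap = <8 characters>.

bitmap = FFFFF...

create(c): bitmap=F....... | c=[0]
unlink(c): bitmap=........ | 
create(d): bitmap=F....... | d=[0]
create(c): bitmap=FF...... | c=[1] d=[0]
create(a): bitmap=FFF..... | a=[2] c=[1] d=[0]
append(a, 2): bitmap=FFFFF... | a=[2, 3, 4] c=[1] d=[0]
append(a, 1): bitmap=FFFFFF.. | a=[2, 3, 4, 5] c=[1] d=[0]
unlink(a): bitmap=FF...... | c=[1] d=[0]
create(a): bitmap=FFF..... | a=[2] c=[1] d=[0]
append(a, 2): bitmap=FFFFF... | a=[2, 3, 4] c=[1] d=[0]
append(c, 1): bitmap=FFFFFF.. | a=[2, 3, 4] c=[1, 5] d=[0]
truncate(c, 1): bitmap=FFFFF... | a=[2, 3, 4] c=[1] d=[0]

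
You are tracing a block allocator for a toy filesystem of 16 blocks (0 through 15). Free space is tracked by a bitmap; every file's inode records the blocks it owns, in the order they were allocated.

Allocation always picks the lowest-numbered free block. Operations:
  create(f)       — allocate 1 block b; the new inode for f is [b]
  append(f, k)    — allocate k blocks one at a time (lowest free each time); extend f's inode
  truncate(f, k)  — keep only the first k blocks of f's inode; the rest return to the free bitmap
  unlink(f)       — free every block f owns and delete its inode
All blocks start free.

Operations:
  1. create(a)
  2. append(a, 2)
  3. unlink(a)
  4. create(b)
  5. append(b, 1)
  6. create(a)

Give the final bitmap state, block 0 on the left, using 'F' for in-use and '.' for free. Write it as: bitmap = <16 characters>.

bitmap = FFF.............

create(a): bitmap=F............... | a=[0]
append(a, 2): bitmap=FFF............. | a=[0, 1, 2]
unlink(a): bitmap=................ | 
create(b): bitmap=F............... | b=[0]
append(b, 1): bitmap=FF.............. | b=[0, 1]
create(a): bitmap=FFF............. | a=[2] b=[0, 1]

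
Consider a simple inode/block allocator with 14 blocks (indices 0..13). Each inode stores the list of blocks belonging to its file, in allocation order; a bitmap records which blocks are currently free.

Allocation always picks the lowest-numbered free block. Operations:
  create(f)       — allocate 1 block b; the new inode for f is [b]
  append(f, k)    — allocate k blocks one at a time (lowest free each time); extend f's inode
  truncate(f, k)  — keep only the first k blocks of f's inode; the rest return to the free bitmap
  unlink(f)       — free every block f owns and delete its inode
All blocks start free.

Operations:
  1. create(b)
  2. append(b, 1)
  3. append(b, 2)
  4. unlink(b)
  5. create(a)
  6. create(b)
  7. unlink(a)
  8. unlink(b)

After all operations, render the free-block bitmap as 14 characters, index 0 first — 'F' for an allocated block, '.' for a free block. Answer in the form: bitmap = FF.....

bitmap = ..............

after create(b) → b:[0]  free=[F.............]
after append(b, 1) → b:[0, 1]  free=[FF............]
after append(b, 2) → b:[0, 1, 2, 3]  free=[FFFF..........]
after unlink(b) →   free=[..............]
after create(a) → a:[0]  free=[F.............]
after create(b) → a:[0], b:[1]  free=[FF............]
after unlink(a) → b:[1]  free=[.F............]
after unlink(b) →   free=[..............]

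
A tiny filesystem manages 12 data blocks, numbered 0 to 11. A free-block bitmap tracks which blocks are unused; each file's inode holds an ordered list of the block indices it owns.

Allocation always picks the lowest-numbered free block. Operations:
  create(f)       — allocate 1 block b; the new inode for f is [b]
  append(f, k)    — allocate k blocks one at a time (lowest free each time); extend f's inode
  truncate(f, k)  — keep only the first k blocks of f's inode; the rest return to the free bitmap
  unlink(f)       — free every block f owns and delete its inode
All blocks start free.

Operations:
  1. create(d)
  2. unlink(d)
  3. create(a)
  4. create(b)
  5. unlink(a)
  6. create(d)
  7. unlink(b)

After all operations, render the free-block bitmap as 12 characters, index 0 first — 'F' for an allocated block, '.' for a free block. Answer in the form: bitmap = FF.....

bitmap = F...........

[1] create(d) — d=0 (map F...........)
[2] unlink(d) —  (map ............)
[3] create(a) — a=0 (map F...........)
[4] create(b) — a=0 b=1 (map FF..........)
[5] unlink(a) — b=1 (map .F..........)
[6] create(d) — b=1 d=0 (map FF..........)
[7] unlink(b) — d=0 (map F...........)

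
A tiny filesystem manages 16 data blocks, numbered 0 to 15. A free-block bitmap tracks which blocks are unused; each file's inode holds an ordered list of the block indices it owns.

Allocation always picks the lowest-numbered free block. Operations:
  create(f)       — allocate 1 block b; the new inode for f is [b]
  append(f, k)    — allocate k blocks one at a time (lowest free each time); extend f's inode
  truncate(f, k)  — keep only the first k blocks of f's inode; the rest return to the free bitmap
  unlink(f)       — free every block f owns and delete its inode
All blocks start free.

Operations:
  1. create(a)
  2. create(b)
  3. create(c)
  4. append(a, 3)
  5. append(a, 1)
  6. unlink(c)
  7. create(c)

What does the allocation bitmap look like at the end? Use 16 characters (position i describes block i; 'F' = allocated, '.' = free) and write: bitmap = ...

create(a): bitmap=F............... | a=[0]
create(b): bitmap=FF.............. | a=[0] b=[1]
create(c): bitmap=FFF............. | a=[0] b=[1] c=[2]
append(a, 3): bitmap=FFFFFF.......... | a=[0, 3, 4, 5] b=[1] c=[2]
append(a, 1): bitmap=FFFFFFF......... | a=[0, 3, 4, 5, 6] b=[1] c=[2]
unlink(c): bitmap=FF.FFFF......... | a=[0, 3, 4, 5, 6] b=[1]
create(c): bitmap=FFFFFFF......... | a=[0, 3, 4, 5, 6] b=[1] c=[2]

bitmap = FFFFFFF.........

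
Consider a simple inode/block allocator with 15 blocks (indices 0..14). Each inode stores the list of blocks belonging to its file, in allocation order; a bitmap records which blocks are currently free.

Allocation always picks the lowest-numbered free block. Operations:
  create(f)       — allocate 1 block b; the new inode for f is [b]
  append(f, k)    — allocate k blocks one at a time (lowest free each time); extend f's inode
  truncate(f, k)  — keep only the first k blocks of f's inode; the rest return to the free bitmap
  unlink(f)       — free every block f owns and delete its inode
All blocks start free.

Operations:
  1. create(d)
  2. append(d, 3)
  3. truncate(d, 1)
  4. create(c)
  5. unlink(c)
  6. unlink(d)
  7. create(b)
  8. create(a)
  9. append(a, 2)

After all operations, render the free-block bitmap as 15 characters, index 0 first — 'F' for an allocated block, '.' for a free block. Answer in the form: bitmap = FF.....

  1. create(d)  ⇒  F..............  {d→[0]}
  2. append(d, 3)  ⇒  FFFF...........  {d→[0, 1, 2, 3]}
  3. truncate(d, 1)  ⇒  F..............  {d→[0]}
  4. create(c)  ⇒  FF.............  {c→[1]; d→[0]}
  5. unlink(c)  ⇒  F..............  {d→[0]}
  6. unlink(d)  ⇒  ...............  {}
  7. create(b)  ⇒  F..............  {b→[0]}
  8. create(a)  ⇒  FF.............  {a→[1]; b→[0]}
  9. append(a, 2)  ⇒  FFFF...........  {a→[1, 2, 3]; b→[0]}

bitmap = FFFF...........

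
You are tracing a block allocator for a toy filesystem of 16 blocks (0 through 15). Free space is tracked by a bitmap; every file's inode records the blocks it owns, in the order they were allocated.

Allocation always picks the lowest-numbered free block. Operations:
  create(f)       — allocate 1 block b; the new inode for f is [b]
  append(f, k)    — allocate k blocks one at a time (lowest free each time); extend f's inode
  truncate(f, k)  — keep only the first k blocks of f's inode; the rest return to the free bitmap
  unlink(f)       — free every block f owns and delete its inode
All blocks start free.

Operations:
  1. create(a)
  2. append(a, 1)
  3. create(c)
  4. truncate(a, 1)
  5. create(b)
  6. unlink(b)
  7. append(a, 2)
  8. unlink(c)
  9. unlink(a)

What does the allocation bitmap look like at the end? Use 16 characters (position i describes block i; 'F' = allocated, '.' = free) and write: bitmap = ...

  1. create(a)  ⇒  F...............  {a→[0]}
  2. append(a, 1)  ⇒  FF..............  {a→[0, 1]}
  3. create(c)  ⇒  FFF.............  {a→[0, 1]; c→[2]}
  4. truncate(a, 1)  ⇒  F.F.............  {a→[0]; c→[2]}
  5. create(b)  ⇒  FFF.............  {a→[0]; b→[1]; c→[2]}
  6. unlink(b)  ⇒  F.F.............  {a→[0]; c→[2]}
  7. append(a, 2)  ⇒  FFFF............  {a→[0, 1, 3]; c→[2]}
  8. unlink(c)  ⇒  FF.F............  {a→[0, 1, 3]}
  9. unlink(a)  ⇒  ................  {}

bitmap = ................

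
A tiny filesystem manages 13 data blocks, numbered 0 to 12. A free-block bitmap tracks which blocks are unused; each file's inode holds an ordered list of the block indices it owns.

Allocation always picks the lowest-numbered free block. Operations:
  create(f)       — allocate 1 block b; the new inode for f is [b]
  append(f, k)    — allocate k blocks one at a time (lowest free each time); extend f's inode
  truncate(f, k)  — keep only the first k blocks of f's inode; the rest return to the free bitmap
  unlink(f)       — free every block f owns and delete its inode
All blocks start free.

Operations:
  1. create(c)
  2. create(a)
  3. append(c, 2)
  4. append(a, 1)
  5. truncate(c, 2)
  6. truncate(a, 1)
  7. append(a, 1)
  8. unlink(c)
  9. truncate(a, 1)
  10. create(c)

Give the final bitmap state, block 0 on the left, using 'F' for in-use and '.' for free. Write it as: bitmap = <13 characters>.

[1] create(c) — c=0 (map F............)
[2] create(a) — a=1 c=0 (map FF...........)
[3] append(c, 2) — a=1 c=0,2,3 (map FFFF.........)
[4] append(a, 1) — a=1,4 c=0,2,3 (map FFFFF........)
[5] truncate(c, 2) — a=1,4 c=0,2 (map FFF.F........)
[6] truncate(a, 1) — a=1 c=0,2 (map FFF..........)
[7] append(a, 1) — a=1,3 c=0,2 (map FFFF.........)
[8] unlink(c) — a=1,3 (map .F.F.........)
[9] truncate(a, 1) — a=1 (map .F...........)
[10] create(c) — a=1 c=0 (map FF...........)

bitmap = FF...........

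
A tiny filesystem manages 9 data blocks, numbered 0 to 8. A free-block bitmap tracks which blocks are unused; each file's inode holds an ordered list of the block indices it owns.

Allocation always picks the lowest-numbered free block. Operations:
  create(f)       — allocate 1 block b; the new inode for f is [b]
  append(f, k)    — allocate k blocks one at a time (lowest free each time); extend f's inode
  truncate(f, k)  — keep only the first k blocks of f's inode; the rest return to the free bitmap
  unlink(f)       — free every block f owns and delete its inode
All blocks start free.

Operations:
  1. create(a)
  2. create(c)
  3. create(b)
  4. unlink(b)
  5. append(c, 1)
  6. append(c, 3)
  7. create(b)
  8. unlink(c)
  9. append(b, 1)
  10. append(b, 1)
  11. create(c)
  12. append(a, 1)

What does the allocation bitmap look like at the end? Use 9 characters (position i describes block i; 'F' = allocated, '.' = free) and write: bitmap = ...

[1] create(a) — a=0 (map F........)
[2] create(c) — a=0 c=1 (map FF.......)
[3] create(b) — a=0 b=2 c=1 (map FFF......)
[4] unlink(b) — a=0 c=1 (map FF.......)
[5] append(c, 1) — a=0 c=1,2 (map FFF......)
[6] append(c, 3) — a=0 c=1,2,3,4,5 (map FFFFFF...)
[7] create(b) — a=0 b=6 c=1,2,3,4,5 (map FFFFFFF..)
[8] unlink(c) — a=0 b=6 (map F.....F..)
[9] append(b, 1) — a=0 b=6,1 (map FF....F..)
[10] append(b, 1) — a=0 b=6,1,2 (map FFF...F..)
[11] create(c) — a=0 b=6,1,2 c=3 (map FFFF..F..)
[12] append(a, 1) — a=0,4 b=6,1,2 c=3 (map FFFFF.F..)

bitmap = FFFFF.F..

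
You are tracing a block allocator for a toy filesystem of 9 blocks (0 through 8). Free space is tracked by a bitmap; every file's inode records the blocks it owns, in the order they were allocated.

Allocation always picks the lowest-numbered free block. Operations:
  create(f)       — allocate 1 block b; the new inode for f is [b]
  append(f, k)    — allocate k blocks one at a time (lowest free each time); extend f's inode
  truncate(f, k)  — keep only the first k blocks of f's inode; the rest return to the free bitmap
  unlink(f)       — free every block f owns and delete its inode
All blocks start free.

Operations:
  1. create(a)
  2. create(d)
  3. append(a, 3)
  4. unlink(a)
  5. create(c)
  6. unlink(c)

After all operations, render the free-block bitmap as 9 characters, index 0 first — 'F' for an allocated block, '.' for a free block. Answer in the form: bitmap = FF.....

bitmap = .F.......

[1] create(a) — a=0 (map F........)
[2] create(d) — a=0 d=1 (map FF.......)
[3] append(a, 3) — a=0,2,3,4 d=1 (map FFFFF....)
[4] unlink(a) — d=1 (map .F.......)
[5] create(c) — c=0 d=1 (map FF.......)
[6] unlink(c) — d=1 (map .F.......)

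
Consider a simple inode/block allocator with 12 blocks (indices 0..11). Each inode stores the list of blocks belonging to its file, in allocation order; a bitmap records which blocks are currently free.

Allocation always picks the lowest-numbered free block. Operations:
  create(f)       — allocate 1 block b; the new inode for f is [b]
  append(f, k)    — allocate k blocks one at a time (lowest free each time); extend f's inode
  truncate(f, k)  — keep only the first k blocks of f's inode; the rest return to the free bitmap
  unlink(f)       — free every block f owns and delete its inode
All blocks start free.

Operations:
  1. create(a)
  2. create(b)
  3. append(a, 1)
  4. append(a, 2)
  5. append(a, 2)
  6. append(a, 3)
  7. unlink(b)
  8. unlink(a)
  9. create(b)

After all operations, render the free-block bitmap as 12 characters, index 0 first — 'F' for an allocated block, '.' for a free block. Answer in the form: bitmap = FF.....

after create(a) → a:[0]  free=[F...........]
after create(b) → a:[0], b:[1]  free=[FF..........]
after append(a, 1) → a:[0, 2], b:[1]  free=[FFF.........]
after append(a, 2) → a:[0, 2, 3, 4], b:[1]  free=[FFFFF.......]
after append(a, 2) → a:[0, 2, 3, 4, 5, 6], b:[1]  free=[FFFFFFF.....]
after append(a, 3) → a:[0, 2, 3, 4, 5, 6, 7, 8, 9], b:[1]  free=[FFFFFFFFFF..]
after unlink(b) → a:[0, 2, 3, 4, 5, 6, 7, 8, 9]  free=[F.FFFFFFFF..]
after unlink(a) →   free=[............]
after create(b) → b:[0]  free=[F...........]

bitmap = F...........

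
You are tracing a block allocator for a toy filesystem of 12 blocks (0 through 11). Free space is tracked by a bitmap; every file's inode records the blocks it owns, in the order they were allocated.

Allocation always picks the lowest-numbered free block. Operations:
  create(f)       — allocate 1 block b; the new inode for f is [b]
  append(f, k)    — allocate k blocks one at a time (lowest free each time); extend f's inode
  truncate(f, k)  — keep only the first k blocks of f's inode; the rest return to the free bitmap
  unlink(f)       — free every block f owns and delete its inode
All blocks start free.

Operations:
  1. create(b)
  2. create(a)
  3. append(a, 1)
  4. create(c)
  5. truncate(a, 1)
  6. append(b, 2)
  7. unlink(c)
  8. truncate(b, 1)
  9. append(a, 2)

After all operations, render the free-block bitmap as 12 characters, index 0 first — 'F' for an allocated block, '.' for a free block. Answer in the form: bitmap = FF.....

[1] create(b) — b=0 (map F...........)
[2] create(a) — a=1 b=0 (map FF..........)
[3] append(a, 1) — a=1,2 b=0 (map FFF.........)
[4] create(c) — a=1,2 b=0 c=3 (map FFFF........)
[5] truncate(a, 1) — a=1 b=0 c=3 (map FF.F........)
[6] append(b, 2) — a=1 b=0,2,4 c=3 (map FFFFF.......)
[7] unlink(c) — a=1 b=0,2,4 (map FFF.F.......)
[8] truncate(b, 1) — a=1 b=0 (map FF..........)
[9] append(a, 2) — a=1,2,3 b=0 (map FFFF........)

bitmap = FFFF........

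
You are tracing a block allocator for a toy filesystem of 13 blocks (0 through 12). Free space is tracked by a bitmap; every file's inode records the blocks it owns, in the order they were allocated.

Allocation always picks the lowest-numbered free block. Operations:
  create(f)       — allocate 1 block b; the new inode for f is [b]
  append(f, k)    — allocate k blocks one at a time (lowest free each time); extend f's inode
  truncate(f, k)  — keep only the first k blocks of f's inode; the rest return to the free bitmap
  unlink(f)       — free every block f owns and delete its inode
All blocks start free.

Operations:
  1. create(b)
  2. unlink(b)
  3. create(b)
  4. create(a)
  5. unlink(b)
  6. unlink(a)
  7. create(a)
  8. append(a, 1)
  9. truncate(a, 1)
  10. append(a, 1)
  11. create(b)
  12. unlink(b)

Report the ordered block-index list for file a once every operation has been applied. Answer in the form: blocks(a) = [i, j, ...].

after create(b) → b:[0]  free=[F............]
after unlink(b) →   free=[.............]
after create(b) → b:[0]  free=[F............]
after create(a) → a:[1], b:[0]  free=[FF...........]
after unlink(b) → a:[1]  free=[.F...........]
after unlink(a) →   free=[.............]
after create(a) → a:[0]  free=[F............]
after append(a, 1) → a:[0, 1]  free=[FF...........]
after truncate(a, 1) → a:[0]  free=[F............]
after append(a, 1) → a:[0, 1]  free=[FF...........]
after create(b) → a:[0, 1], b:[2]  free=[FFF..........]
after unlink(b) → a:[0, 1]  free=[FF...........]

blocks(a) = [0, 1]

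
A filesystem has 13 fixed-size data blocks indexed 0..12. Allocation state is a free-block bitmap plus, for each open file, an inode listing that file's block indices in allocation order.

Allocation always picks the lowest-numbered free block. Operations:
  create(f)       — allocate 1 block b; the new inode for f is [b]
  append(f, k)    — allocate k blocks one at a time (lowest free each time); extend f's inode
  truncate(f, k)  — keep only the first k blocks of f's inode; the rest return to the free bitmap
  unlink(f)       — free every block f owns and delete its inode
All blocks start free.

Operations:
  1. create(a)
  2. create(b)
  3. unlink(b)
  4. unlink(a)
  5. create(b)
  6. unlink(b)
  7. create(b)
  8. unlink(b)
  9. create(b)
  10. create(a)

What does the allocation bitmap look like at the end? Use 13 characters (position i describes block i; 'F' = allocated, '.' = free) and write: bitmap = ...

create(a): bitmap=F............ | a=[0]
create(b): bitmap=FF........... | a=[0] b=[1]
unlink(b): bitmap=F............ | a=[0]
unlink(a): bitmap=............. | 
create(b): bitmap=F............ | b=[0]
unlink(b): bitmap=............. | 
create(b): bitmap=F............ | b=[0]
unlink(b): bitmap=............. | 
create(b): bitmap=F............ | b=[0]
create(a): bitmap=FF........... | a=[1] b=[0]

bitmap = FF...........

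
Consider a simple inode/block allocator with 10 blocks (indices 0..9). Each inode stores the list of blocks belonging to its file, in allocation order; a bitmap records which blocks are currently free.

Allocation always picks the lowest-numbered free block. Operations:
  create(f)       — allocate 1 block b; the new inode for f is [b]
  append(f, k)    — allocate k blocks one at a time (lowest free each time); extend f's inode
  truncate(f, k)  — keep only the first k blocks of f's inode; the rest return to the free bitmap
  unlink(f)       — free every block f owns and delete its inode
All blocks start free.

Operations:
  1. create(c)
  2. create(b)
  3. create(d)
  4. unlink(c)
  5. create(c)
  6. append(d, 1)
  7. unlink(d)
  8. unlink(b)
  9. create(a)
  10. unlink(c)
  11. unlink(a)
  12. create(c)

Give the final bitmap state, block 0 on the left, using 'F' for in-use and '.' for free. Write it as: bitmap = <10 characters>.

bitmap = F.........

[1] create(c) — c=0 (map F.........)
[2] create(b) — b=1 c=0 (map FF........)
[3] create(d) — b=1 c=0 d=2 (map FFF.......)
[4] unlink(c) — b=1 d=2 (map .FF.......)
[5] create(c) — b=1 c=0 d=2 (map FFF.......)
[6] append(d, 1) — b=1 c=0 d=2,3 (map FFFF......)
[7] unlink(d) — b=1 c=0 (map FF........)
[8] unlink(b) — c=0 (map F.........)
[9] create(a) — a=1 c=0 (map FF........)
[10] unlink(c) — a=1 (map .F........)
[11] unlink(a) —  (map ..........)
[12] create(c) — c=0 (map F.........)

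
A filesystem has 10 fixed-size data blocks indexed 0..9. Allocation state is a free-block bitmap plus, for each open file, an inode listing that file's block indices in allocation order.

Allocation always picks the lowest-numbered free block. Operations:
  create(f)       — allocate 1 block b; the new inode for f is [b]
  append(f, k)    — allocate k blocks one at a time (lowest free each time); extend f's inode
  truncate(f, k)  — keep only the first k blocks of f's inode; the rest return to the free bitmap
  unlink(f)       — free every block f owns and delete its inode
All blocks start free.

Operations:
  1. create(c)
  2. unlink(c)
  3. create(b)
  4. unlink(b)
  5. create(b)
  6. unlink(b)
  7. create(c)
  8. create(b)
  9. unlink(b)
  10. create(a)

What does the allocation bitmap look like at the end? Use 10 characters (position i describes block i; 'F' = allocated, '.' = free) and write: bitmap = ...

bitmap = FF........

after create(c) → c:[0]  free=[F.........]
after unlink(c) →   free=[..........]
after create(b) → b:[0]  free=[F.........]
after unlink(b) →   free=[..........]
after create(b) → b:[0]  free=[F.........]
after unlink(b) →   free=[..........]
after create(c) → c:[0]  free=[F.........]
after create(b) → b:[1], c:[0]  free=[FF........]
after unlink(b) → c:[0]  free=[F.........]
after create(a) → a:[1], c:[0]  free=[FF........]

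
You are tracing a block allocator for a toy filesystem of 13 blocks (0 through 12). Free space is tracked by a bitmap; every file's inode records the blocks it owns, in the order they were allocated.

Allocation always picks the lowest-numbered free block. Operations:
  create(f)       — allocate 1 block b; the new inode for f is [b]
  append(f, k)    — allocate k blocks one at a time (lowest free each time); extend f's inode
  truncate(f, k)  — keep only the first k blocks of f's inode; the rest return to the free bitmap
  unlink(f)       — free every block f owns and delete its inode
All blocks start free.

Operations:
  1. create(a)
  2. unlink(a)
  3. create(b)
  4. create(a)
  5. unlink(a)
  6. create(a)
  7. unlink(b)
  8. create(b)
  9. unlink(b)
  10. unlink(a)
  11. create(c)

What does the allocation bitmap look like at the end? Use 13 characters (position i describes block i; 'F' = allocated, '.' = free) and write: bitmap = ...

[1] create(a) — a=0 (map F............)
[2] unlink(a) —  (map .............)
[3] create(b) — b=0 (map F............)
[4] create(a) — a=1 b=0 (map FF...........)
[5] unlink(a) — b=0 (map F............)
[6] create(a) — a=1 b=0 (map FF...........)
[7] unlink(b) — a=1 (map .F...........)
[8] create(b) — a=1 b=0 (map FF...........)
[9] unlink(b) — a=1 (map .F...........)
[10] unlink(a) —  (map .............)
[11] create(c) — c=0 (map F............)

bitmap = F............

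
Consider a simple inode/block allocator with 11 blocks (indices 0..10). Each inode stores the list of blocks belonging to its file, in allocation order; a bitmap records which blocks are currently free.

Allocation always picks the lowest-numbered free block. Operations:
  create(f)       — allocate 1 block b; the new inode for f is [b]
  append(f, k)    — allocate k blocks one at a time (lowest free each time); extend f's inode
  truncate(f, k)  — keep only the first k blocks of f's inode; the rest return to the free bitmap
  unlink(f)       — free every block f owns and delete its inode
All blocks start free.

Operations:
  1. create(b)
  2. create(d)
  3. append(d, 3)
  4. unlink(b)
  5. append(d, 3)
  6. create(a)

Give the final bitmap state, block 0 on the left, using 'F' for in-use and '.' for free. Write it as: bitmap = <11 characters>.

bitmap = FFFFFFFF...

after create(b) → b:[0]  free=[F..........]
after create(d) → b:[0], d:[1]  free=[FF.........]
after append(d, 3) → b:[0], d:[1, 2, 3, 4]  free=[FFFFF......]
after unlink(b) → d:[1, 2, 3, 4]  free=[.FFFF......]
after append(d, 3) → d:[1, 2, 3, 4, 0, 5, 6]  free=[FFFFFFF....]
after create(a) → a:[7], d:[1, 2, 3, 4, 0, 5, 6]  free=[FFFFFFFF...]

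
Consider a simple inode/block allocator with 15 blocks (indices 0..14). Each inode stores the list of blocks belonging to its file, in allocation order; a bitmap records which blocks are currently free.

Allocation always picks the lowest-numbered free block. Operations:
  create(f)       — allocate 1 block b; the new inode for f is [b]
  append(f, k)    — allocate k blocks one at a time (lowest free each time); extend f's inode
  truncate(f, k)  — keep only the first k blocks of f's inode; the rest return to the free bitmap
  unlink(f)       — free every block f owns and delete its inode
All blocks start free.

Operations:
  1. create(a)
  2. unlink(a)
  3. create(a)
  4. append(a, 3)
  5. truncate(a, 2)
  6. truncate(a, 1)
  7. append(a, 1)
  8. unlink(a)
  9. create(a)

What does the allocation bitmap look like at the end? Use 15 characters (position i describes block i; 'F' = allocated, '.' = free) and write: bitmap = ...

[1] create(a) — a=0 (map F..............)
[2] unlink(a) —  (map ...............)
[3] create(a) — a=0 (map F..............)
[4] append(a, 3) — a=0,1,2,3 (map FFFF...........)
[5] truncate(a, 2) — a=0,1 (map FF.............)
[6] truncate(a, 1) — a=0 (map F..............)
[7] append(a, 1) — a=0,1 (map FF.............)
[8] unlink(a) —  (map ...............)
[9] create(a) — a=0 (map F..............)

bitmap = F..............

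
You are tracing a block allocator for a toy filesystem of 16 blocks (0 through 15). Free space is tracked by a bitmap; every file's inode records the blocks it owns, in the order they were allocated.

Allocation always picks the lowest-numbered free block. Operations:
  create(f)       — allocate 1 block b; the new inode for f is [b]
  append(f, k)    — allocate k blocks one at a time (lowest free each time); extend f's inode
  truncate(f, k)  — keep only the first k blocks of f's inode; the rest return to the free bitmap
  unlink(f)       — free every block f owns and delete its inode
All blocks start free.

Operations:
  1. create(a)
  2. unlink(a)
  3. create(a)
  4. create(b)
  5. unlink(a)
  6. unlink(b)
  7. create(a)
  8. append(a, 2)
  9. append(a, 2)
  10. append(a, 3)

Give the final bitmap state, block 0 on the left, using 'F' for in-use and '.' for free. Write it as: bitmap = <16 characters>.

bitmap = FFFFFFFF........

  1. create(a)  ⇒  F...............  {a→[0]}
  2. unlink(a)  ⇒  ................  {}
  3. create(a)  ⇒  F...............  {a→[0]}
  4. create(b)  ⇒  FF..............  {a→[0]; b→[1]}
  5. unlink(a)  ⇒  .F..............  {b→[1]}
  6. unlink(b)  ⇒  ................  {}
  7. create(a)  ⇒  F...............  {a→[0]}
  8. append(a, 2)  ⇒  FFF.............  {a→[0, 1, 2]}
  9. append(a, 2)  ⇒  FFFFF...........  {a→[0, 1, 2, 3, 4]}
  10. append(a, 3)  ⇒  FFFFFFFF........  {a→[0, 1, 2, 3, 4, 5, 6, 7]}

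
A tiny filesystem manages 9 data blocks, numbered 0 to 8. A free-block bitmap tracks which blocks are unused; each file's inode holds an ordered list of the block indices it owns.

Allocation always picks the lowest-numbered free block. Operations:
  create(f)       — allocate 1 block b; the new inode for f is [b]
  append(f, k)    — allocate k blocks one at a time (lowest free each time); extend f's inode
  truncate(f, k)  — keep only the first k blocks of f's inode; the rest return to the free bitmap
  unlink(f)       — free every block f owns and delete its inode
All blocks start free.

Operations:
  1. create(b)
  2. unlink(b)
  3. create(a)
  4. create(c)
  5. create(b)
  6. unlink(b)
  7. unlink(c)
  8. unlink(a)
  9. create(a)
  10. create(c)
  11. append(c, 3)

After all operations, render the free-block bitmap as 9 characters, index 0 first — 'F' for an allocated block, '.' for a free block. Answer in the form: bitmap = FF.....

bitmap = FFFFF....

[1] create(b) — b=0 (map F........)
[2] unlink(b) —  (map .........)
[3] create(a) — a=0 (map F........)
[4] create(c) — a=0 c=1 (map FF.......)
[5] create(b) — a=0 b=2 c=1 (map FFF......)
[6] unlink(b) — a=0 c=1 (map FF.......)
[7] unlink(c) — a=0 (map F........)
[8] unlink(a) —  (map .........)
[9] create(a) — a=0 (map F........)
[10] create(c) — a=0 c=1 (map FF.......)
[11] append(c, 3) — a=0 c=1,2,3,4 (map FFFFF....)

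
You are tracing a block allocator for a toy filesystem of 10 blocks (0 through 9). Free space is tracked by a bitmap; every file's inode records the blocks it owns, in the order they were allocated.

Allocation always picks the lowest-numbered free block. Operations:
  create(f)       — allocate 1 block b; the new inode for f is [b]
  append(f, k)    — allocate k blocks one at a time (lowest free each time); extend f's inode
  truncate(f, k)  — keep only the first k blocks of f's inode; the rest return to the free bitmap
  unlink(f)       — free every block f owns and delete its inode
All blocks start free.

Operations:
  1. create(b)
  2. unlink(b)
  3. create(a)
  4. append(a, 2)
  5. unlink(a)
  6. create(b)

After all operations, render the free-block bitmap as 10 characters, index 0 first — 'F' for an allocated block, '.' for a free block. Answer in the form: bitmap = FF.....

bitmap = F.........

[1] create(b) — b=0 (map F.........)
[2] unlink(b) —  (map ..........)
[3] create(a) — a=0 (map F.........)
[4] append(a, 2) — a=0,1,2 (map FFF.......)
[5] unlink(a) —  (map ..........)
[6] create(b) — b=0 (map F.........)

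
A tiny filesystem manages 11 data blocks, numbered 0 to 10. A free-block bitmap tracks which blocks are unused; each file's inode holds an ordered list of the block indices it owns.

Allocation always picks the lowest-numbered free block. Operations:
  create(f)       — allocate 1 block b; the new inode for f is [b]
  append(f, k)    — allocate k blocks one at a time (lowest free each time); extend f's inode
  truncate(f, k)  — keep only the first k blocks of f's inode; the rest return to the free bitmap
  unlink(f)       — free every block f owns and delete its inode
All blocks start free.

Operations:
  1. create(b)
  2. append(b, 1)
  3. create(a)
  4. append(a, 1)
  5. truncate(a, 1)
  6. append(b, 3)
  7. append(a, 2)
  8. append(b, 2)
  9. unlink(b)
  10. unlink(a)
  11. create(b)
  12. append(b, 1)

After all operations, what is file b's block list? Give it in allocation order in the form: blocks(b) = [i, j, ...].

blocks(b) = [0, 1]

after create(b) → b:[0]  free=[F..........]
after append(b, 1) → b:[0, 1]  free=[FF.........]
after create(a) → a:[2], b:[0, 1]  free=[FFF........]
after append(a, 1) → a:[2, 3], b:[0, 1]  free=[FFFF.......]
after truncate(a, 1) → a:[2], b:[0, 1]  free=[FFF........]
after append(b, 3) → a:[2], b:[0, 1, 3, 4, 5]  free=[FFFFFF.....]
after append(a, 2) → a:[2, 6, 7], b:[0, 1, 3, 4, 5]  free=[FFFFFFFF...]
after append(b, 2) → a:[2, 6, 7], b:[0, 1, 3, 4, 5, 8, 9]  free=[FFFFFFFFFF.]
after unlink(b) → a:[2, 6, 7]  free=[..F...FF...]
after unlink(a) →   free=[...........]
after create(b) → b:[0]  free=[F..........]
after append(b, 1) → b:[0, 1]  free=[FF.........]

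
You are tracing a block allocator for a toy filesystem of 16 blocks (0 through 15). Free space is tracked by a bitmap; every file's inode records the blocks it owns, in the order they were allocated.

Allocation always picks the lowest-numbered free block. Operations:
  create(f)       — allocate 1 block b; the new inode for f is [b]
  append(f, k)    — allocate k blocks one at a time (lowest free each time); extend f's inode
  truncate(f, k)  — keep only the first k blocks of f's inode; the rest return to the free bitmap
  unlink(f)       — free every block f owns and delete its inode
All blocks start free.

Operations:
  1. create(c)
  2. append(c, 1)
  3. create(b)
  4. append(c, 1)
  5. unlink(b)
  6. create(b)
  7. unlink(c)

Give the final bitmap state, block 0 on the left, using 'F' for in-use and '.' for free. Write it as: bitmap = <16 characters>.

bitmap = ..F.............

after create(c) → c:[0]  free=[F...............]
after append(c, 1) → c:[0, 1]  free=[FF..............]
after create(b) → b:[2], c:[0, 1]  free=[FFF.............]
after append(c, 1) → b:[2], c:[0, 1, 3]  free=[FFFF............]
after unlink(b) → c:[0, 1, 3]  free=[FF.F............]
after create(b) → b:[2], c:[0, 1, 3]  free=[FFFF............]
after unlink(c) → b:[2]  free=[..F.............]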